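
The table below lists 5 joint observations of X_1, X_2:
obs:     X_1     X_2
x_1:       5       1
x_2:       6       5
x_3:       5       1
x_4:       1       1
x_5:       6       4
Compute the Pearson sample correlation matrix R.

Step 1 — column means:
  mean(X_1) = (5 + 6 + 5 + 1 + 6) / 5 = 23/5 = 4.6
  mean(X_2) = (1 + 5 + 1 + 1 + 4) / 5 = 12/5 = 2.4

Step 2 — sample variances and covariances s[i,j] = (1/(n-1)) · Σ_k (x_{k,i} - mean_i) · (x_{k,j} - mean_j), with n-1 = 4:
  s[X_1,X_1] = ((0.4)·(0.4) + (1.4)·(1.4) + (0.4)·(0.4) + (-3.6)·(-3.6) + (1.4)·(1.4)) / 4 = 17.2/4 = 4.3
  s[X_1,X_2] = ((0.4)·(-1.4) + (1.4)·(2.6) + (0.4)·(-1.4) + (-3.6)·(-1.4) + (1.4)·(1.6)) / 4 = 9.8/4 = 2.45
  s[X_2,X_2] = ((-1.4)·(-1.4) + (2.6)·(2.6) + (-1.4)·(-1.4) + (-1.4)·(-1.4) + (1.6)·(1.6)) / 4 = 15.2/4 = 3.8
  Sample standard deviations s_i = √(s[i,i]):
  s(X_1) = √(4.3) = 2.0736
  s(X_2) = √(3.8) = 1.9494

Step 3 — r_{ij} = s_{ij} / (s_i · s_j):
  r[X_1,X_1] = 1 (diagonal).
  r[X_1,X_2] = 2.45 / (2.0736 · 1.9494) = 2.45 / 4.0423 = 0.6061
  r[X_2,X_2] = 1 (diagonal).

R is symmetric with unit diagonal. Assembling:

R = [[1, 0.6061],
 [0.6061, 1]]


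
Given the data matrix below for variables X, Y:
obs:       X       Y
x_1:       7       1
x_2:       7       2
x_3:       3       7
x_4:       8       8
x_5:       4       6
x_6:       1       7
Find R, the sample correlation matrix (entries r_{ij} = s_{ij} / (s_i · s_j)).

Step 1 — column means:
  mean(X) = (7 + 7 + 3 + 8 + 4 + 1) / 6 = 30/6 = 5
  mean(Y) = (1 + 2 + 7 + 8 + 6 + 7) / 6 = 31/6 = 5.1667

Step 2 — sample variances and covariances s[i,j] = (1/(n-1)) · Σ_k (x_{k,i} - mean_i) · (x_{k,j} - mean_j), with n-1 = 5:
  s[X,X] = ((2)·(2) + (2)·(2) + (-2)·(-2) + (3)·(3) + (-1)·(-1) + (-4)·(-4)) / 5 = 38/5 = 7.6
  s[X,Y] = ((2)·(-4.1667) + (2)·(-3.1667) + (-2)·(1.8333) + (3)·(2.8333) + (-1)·(0.8333) + (-4)·(1.8333)) / 5 = -18/5 = -3.6
  s[Y,Y] = ((-4.1667)·(-4.1667) + (-3.1667)·(-3.1667) + (1.8333)·(1.8333) + (2.8333)·(2.8333) + (0.8333)·(0.8333) + (1.8333)·(1.8333)) / 5 = 42.8333/5 = 8.5667
  Sample standard deviations s_i = √(s[i,i]):
  s(X) = √(7.6) = 2.7568
  s(Y) = √(8.5667) = 2.9269

Step 3 — r_{ij} = s_{ij} / (s_i · s_j):
  r[X,X] = 1 (diagonal).
  r[X,Y] = -3.6 / (2.7568 · 2.9269) = -3.6 / 8.0689 = -0.4462
  r[Y,Y] = 1 (diagonal).

R is symmetric with unit diagonal. Assembling:

R = [[1, -0.4462],
 [-0.4462, 1]]


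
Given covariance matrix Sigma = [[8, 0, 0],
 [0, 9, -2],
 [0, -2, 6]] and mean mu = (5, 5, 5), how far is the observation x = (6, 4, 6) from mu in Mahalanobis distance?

Step 1 — centre the observation: (x - mu) = (1, -1, 1).

Step 2 — invert Sigma (cofactor / det for 3×3, or solve directly):
  Sigma^{-1} = [[0.125, 0, 0],
 [0, 0.12, 0.04],
 [0, 0.04, 0.18]].

Step 3 — form the quadratic (x - mu)^T · Sigma^{-1} · (x - mu):
  Sigma^{-1} · (x - mu) = (0.125, -0.08, 0.14).
  (x - mu)^T · [Sigma^{-1} · (x - mu)] = (1)·(0.125) + (-1)·(-0.08) + (1)·(0.14) = 0.345.

Step 4 — take square root: d = √(0.345) ≈ 0.5874.

d(x, mu) = √(0.345) ≈ 0.5874


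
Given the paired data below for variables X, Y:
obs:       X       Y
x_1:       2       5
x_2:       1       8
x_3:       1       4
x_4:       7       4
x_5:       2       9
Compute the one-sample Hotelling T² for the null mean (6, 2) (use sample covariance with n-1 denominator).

Step 1 — sample mean vector:
  mean(X) = (2 + 1 + 1 + 7 + 2) / 5 = 13/5 = 2.6
  mean(Y) = (5 + 8 + 4 + 4 + 9) / 5 = 30/5 = 6
  x̄ = (2.6, 6),  deviation x̄ - mu_0 = (2.6, 6) - (6, 2) = (-3.4, 4).

Step 2 — sample covariance matrix, S[i,j] = (1/(n-1)) · Σ_k (x_{k,i} - mean_i) · (x_{k,j} - mean_j), divisor n-1 = 4:
  S[X,X] = ((-0.6)·(-0.6) + (-1.6)·(-1.6) + (-1.6)·(-1.6) + (4.4)·(4.4) + (-0.6)·(-0.6)) / 4 = 25.2/4 = 6.3
  S[X,Y] = ((-0.6)·(-1) + (-1.6)·(2) + (-1.6)·(-2) + (4.4)·(-2) + (-0.6)·(3)) / 4 = -10/4 = -2.5
  S[Y,Y] = ((-1)·(-1) + (2)·(2) + (-2)·(-2) + (-2)·(-2) + (3)·(3)) / 4 = 22/4 = 5.5
  S = [[6.3, -2.5],
 [-2.5, 5.5]].

Step 3 — invert S. det(S) = 6.3·5.5 - (-2.5)² = 28.4.
  S^{-1} = (1/det) · [[d, -b], [-b, a]] = [[0.1937, 0.088],
 [0.088, 0.2218]].

Step 4 — quadratic form (x̄ - mu_0)^T · S^{-1} · (x̄ - mu_0):
  S^{-1} · (x̄ - mu_0) = (-0.3063, 0.588),
  (x̄ - mu_0)^T · [...] = (-3.4)·(-0.3063) + (4)·(0.588) = 3.3937.

Step 5 — scale by n: T² = 5 · 3.3937 = 16.9683.

T² ≈ 16.9683


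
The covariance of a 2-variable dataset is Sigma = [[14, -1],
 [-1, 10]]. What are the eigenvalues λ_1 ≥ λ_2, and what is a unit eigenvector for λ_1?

Step 1 — characteristic polynomial of 2×2 Sigma:
  det(Sigma - λI) = λ² - trace · λ + det = 0.
  trace = 14 + 10 = 24, det = 14·10 - (-1)² = 139.
Step 2 — discriminant:
  Δ = trace² - 4·det = 576 - 556 = 20.
Step 3 — eigenvalues:
  λ = (trace ± √Δ)/2 = (24 ± 4.4721)/2,
  λ_1 = 14.2361,  λ_2 = 9.7639.

Step 4 — unit eigenvector for λ_1: solve (Sigma - λ_1 I)v = 0. First row:
  (14 - 14.2361)·v_x + (-1)·v_y = 0, i.e. (-0.2361)·v_x + (-1)·v_y = 0,
  so v ∝ (b, λ_1 - a) = (-1, 0.2361); multiply by -1 so the first entry is positive: u = (1, -0.2361).
  ||u|| = √((1)² + (-0.2361)²) = √(1.0557) ≈ 1.0275,
  v_1 = u/||u|| ≈ (0.9732, -0.2298) (||v_1|| = 1).

λ_1 = 14.2361,  λ_2 = 9.7639;  v_1 ≈ (0.9732, -0.2298)


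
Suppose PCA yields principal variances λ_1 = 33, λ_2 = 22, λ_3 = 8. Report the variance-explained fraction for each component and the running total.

Step 1 — total variance = trace(Sigma) = Σ λ_i = 33 + 22 + 8 = 63.

Step 2 — fraction explained by component i = λ_i / Σ λ:
  PC1: 33/63 = 0.5238
  PC2: 22/63 = 0.3492
  PC3: 8/63 = 0.127

Step 3 — cumulative fraction after k components = (λ_1 + ... + λ_k) / Σ λ:
  k = 1: 33/63 = 0.5238
  k = 2: (33 + 22)/63 = 55/63 = 0.873
  k = 3: (33 + 22 + 8)/63 = 63/63 = 1

Summary (fraction, with percent):

explained: PC1 0.5238 (52.38%), PC2 0.3492 (34.92%), PC3 0.127 (12.7%);  cumulative: 0.5238, 0.873, 1


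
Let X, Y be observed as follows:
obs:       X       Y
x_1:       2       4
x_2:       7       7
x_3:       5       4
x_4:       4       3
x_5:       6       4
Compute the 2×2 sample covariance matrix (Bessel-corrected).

Step 1 — column means:
  mean(X) = (2 + 7 + 5 + 4 + 6) / 5 = 24/5 = 4.8
  mean(Y) = (4 + 7 + 4 + 3 + 4) / 5 = 22/5 = 4.4

Step 2 — sample covariance S[i,j] = (1/(n-1)) · Σ_k (x_{k,i} - mean_i) · (x_{k,j} - mean_j), with n-1 = 4.
  S[X,X] = ((-2.8)·(-2.8) + (2.2)·(2.2) + (0.2)·(0.2) + (-0.8)·(-0.8) + (1.2)·(1.2)) / 4 = 14.8/4 = 3.7
  S[X,Y] = ((-2.8)·(-0.4) + (2.2)·(2.6) + (0.2)·(-0.4) + (-0.8)·(-1.4) + (1.2)·(-0.4)) / 4 = 7.4/4 = 1.85
  S[Y,Y] = ((-0.4)·(-0.4) + (2.6)·(2.6) + (-0.4)·(-0.4) + (-1.4)·(-1.4) + (-0.4)·(-0.4)) / 4 = 9.2/4 = 2.3

S is symmetric (S[j,i] = S[i,j]). Assembling:

S = [[3.7, 1.85],
 [1.85, 2.3]]


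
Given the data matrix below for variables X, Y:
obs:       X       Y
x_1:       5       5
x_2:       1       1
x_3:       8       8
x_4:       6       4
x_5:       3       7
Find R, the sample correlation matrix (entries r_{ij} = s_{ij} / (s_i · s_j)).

Step 1 — column means:
  mean(X) = (5 + 1 + 8 + 6 + 3) / 5 = 23/5 = 4.6
  mean(Y) = (5 + 1 + 8 + 4 + 7) / 5 = 25/5 = 5

Step 2 — sample variances and covariances s[i,j] = (1/(n-1)) · Σ_k (x_{k,i} - mean_i) · (x_{k,j} - mean_j), with n-1 = 4:
  s[X,X] = ((0.4)·(0.4) + (-3.6)·(-3.6) + (3.4)·(3.4) + (1.4)·(1.4) + (-1.6)·(-1.6)) / 4 = 29.2/4 = 7.3
  s[X,Y] = ((0.4)·(0) + (-3.6)·(-4) + (3.4)·(3) + (1.4)·(-1) + (-1.6)·(2)) / 4 = 20/4 = 5
  s[Y,Y] = ((0)·(0) + (-4)·(-4) + (3)·(3) + (-1)·(-1) + (2)·(2)) / 4 = 30/4 = 7.5
  Sample standard deviations s_i = √(s[i,i]):
  s(X) = √(7.3) = 2.7019
  s(Y) = √(7.5) = 2.7386

Step 3 — r_{ij} = s_{ij} / (s_i · s_j):
  r[X,X] = 1 (diagonal).
  r[X,Y] = 5 / (2.7019 · 2.7386) = 5 / 7.3993 = 0.6757
  r[Y,Y] = 1 (diagonal).

R is symmetric with unit diagonal. Assembling:

R = [[1, 0.6757],
 [0.6757, 1]]


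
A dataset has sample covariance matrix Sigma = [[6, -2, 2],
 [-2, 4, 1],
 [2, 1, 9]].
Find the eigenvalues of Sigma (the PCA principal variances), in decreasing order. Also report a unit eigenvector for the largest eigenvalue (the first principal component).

Step 1 — characteristic polynomial p(λ) = det(λI - Sigma) = λ³ - tr·λ² + c_1·λ - det, where tr = trace, c_1 = sum of the principal 2×2 minors, det = det(Sigma):
  tr = 6 + 4 + 9 = 19,
  c_1 = (6·4 - (-2)²) + (6·9 - (2)²) + (4·9 - (1)²) = 20 + 50 + 35 = 105,
  det = 6·(4·9 - (1)²) - (-2)·((-2)·9 - (1)·(2)) + (2)·((-2)·(1) - 4·(2)) = 6·(35) - (-2)·(-20) + (2)·(-10) = 150.
  So p(λ) = λ³ - 19λ² + 105λ - 150.
Step 2 — look for an integer root (rational root theorem: any rational root is an integer divisor of 150). Testing λ = 10:
  p(10) = 1000 - 1900 + 1050 - 150 = 0  ✓
  Dividing out (λ - 10): p(λ) = (λ - 10)(λ² - 9λ + 15).
Step 3 — remaining eigenvalues from the quadratic λ² - 9λ + 15 = 0:
  Δ = 9² - 4·15 = 81 - 60 = 21,  λ = (9 ± √21)/2 = (9 ± 4.5826)/2 ≈ 6.7913 or 2.2087.
  Sorted: λ_1 = 10,  λ_2 = 6.7913,  λ_3 = 2.2087  (check: sum = 19 = tr ✓).

Step 4 — unit eigenvector for λ_1 = 10: v spans the null space of (Sigma - λ_1 I), whose rows are
  r_1 = (-4, -2, 2),  r_2 = (-2, -6, 1),  r_3 = (2, 1, -1).
  v is orthogonal to every row, so take v ∝ r_1 × r_2 = ((-2)·(1) - (2)·(-6), (2)·(-2) - (-4)·(1), (-4)·(-6) - (-2)·(-2)) = (10, 0, 20).
  Rescale (divide by 10): u = (1, 0, 2).
  ||u|| = √((1)² + (0)² + (2)²) = √(5) ≈ 2.2361,  v_1 = u/||u|| ≈ (0.4472, 0, 0.8944) (||v_1|| = 1).

λ_1 = 10,  λ_2 = 6.7913,  λ_3 = 2.2087;  v_1 ≈ (0.4472, 0, 0.8944)


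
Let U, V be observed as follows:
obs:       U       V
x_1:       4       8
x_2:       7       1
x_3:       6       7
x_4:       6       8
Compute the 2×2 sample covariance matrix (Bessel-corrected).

Step 1 — column means:
  mean(U) = (4 + 7 + 6 + 6) / 4 = 23/4 = 5.75
  mean(V) = (8 + 1 + 7 + 8) / 4 = 24/4 = 6

Step 2 — sample covariance S[i,j] = (1/(n-1)) · Σ_k (x_{k,i} - mean_i) · (x_{k,j} - mean_j), with n-1 = 3.
  S[U,U] = ((-1.75)·(-1.75) + (1.25)·(1.25) + (0.25)·(0.25) + (0.25)·(0.25)) / 3 = 4.75/3 = 1.5833
  S[U,V] = ((-1.75)·(2) + (1.25)·(-5) + (0.25)·(1) + (0.25)·(2)) / 3 = -9/3 = -3
  S[V,V] = ((2)·(2) + (-5)·(-5) + (1)·(1) + (2)·(2)) / 3 = 34/3 = 11.3333

S is symmetric (S[j,i] = S[i,j]). Assembling:

S = [[1.5833, -3],
 [-3, 11.3333]]


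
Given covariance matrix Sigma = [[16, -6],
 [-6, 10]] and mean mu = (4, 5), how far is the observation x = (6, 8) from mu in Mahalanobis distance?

Step 1 — centre the observation: (x - mu) = (2, 3).

Step 2 — invert Sigma. det(Sigma) = 16·10 - (-6)² = 124.
  Sigma^{-1} = (1/det) · [[d, -b], [-b, a]] = [[0.0806, 0.0484],
 [0.0484, 0.129]].

Step 3 — form the quadratic (x - mu)^T · Sigma^{-1} · (x - mu):
  Sigma^{-1} · (x - mu) = (0.3065, 0.4839).
  (x - mu)^T · [Sigma^{-1} · (x - mu)] = (2)·(0.3065) + (3)·(0.4839) = 2.0645.

Step 4 — take square root: d = √(2.0645) ≈ 1.4368.

d(x, mu) = √(2.0645) ≈ 1.4368


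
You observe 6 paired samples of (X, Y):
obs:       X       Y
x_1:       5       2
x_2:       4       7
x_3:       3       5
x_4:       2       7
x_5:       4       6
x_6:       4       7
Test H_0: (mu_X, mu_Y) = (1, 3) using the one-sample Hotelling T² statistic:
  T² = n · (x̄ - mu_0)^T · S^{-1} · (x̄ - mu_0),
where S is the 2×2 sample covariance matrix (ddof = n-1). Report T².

Step 1 — sample mean vector:
  mean(X) = (5 + 4 + 3 + 2 + 4 + 4) / 6 = 22/6 = 3.6667
  mean(Y) = (2 + 7 + 5 + 7 + 6 + 7) / 6 = 34/6 = 5.6667
  x̄ = (3.6667, 5.6667),  deviation x̄ - mu_0 = (3.6667, 5.6667) - (1, 3) = (2.6667, 2.6667).

Step 2 — sample covariance matrix, S[i,j] = (1/(n-1)) · Σ_k (x_{k,i} - mean_i) · (x_{k,j} - mean_j), divisor n-1 = 5:
  S[X,X] = ((1.3333)·(1.3333) + (0.3333)·(0.3333) + (-0.6667)·(-0.6667) + (-1.6667)·(-1.6667) + (0.3333)·(0.3333) + (0.3333)·(0.3333)) / 5 = 5.3333/5 = 1.0667
  S[X,Y] = ((1.3333)·(-3.6667) + (0.3333)·(1.3333) + (-0.6667)·(-0.6667) + (-1.6667)·(1.3333) + (0.3333)·(0.3333) + (0.3333)·(1.3333)) / 5 = -5.6667/5 = -1.1333
  S[Y,Y] = ((-3.6667)·(-3.6667) + (1.3333)·(1.3333) + (-0.6667)·(-0.6667) + (1.3333)·(1.3333) + (0.3333)·(0.3333) + (1.3333)·(1.3333)) / 5 = 19.3333/5 = 3.8667
  S = [[1.0667, -1.1333],
 [-1.1333, 3.8667]].

Step 3 — invert S. det(S) = 1.0667·3.8667 - (-1.1333)² = 2.84.
  S^{-1} = (1/det) · [[d, -b], [-b, a]] = [[1.3615, 0.3991],
 [0.3991, 0.3756]].

Step 4 — quadratic form (x̄ - mu_0)^T · S^{-1} · (x̄ - mu_0):
  S^{-1} · (x̄ - mu_0) = (4.6948, 2.0657),
  (x̄ - mu_0)^T · [...] = (2.6667)·(4.6948) + (2.6667)·(2.0657) = 18.0282.

Step 5 — scale by n: T² = 6 · 18.0282 = 108.169.

T² ≈ 108.169


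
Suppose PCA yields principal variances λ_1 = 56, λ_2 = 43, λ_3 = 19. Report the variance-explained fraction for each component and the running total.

Step 1 — total variance = trace(Sigma) = Σ λ_i = 56 + 43 + 19 = 118.

Step 2 — fraction explained by component i = λ_i / Σ λ:
  PC1: 56/118 = 0.4746
  PC2: 43/118 = 0.3644
  PC3: 19/118 = 0.161

Step 3 — cumulative fraction after k components = (λ_1 + ... + λ_k) / Σ λ:
  k = 1: 56/118 = 0.4746
  k = 2: (56 + 43)/118 = 99/118 = 0.839
  k = 3: (56 + 43 + 19)/118 = 118/118 = 1

Summary (fraction, with percent):

explained: PC1 0.4746 (47.46%), PC2 0.3644 (36.44%), PC3 0.161 (16.1%);  cumulative: 0.4746, 0.839, 1


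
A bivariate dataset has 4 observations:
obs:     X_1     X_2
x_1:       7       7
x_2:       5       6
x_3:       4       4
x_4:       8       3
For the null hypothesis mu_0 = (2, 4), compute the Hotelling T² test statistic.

Step 1 — sample mean vector:
  mean(X_1) = (7 + 5 + 4 + 8) / 4 = 24/4 = 6
  mean(X_2) = (7 + 6 + 4 + 3) / 4 = 20/4 = 5
  x̄ = (6, 5),  deviation x̄ - mu_0 = (6, 5) - (2, 4) = (4, 1).

Step 2 — sample covariance matrix, S[i,j] = (1/(n-1)) · Σ_k (x_{k,i} - mean_i) · (x_{k,j} - mean_j), divisor n-1 = 3:
  S[X_1,X_1] = ((1)·(1) + (-1)·(-1) + (-2)·(-2) + (2)·(2)) / 3 = 10/3 = 3.3333
  S[X_1,X_2] = ((1)·(2) + (-1)·(1) + (-2)·(-1) + (2)·(-2)) / 3 = -1/3 = -0.3333
  S[X_2,X_2] = ((2)·(2) + (1)·(1) + (-1)·(-1) + (-2)·(-2)) / 3 = 10/3 = 3.3333
  S = [[3.3333, -0.3333],
 [-0.3333, 3.3333]].

Step 3 — invert S. det(S) = 3.3333·3.3333 - (-0.3333)² = 11.
  S^{-1} = (1/det) · [[d, -b], [-b, a]] = [[0.303, 0.0303],
 [0.0303, 0.303]].

Step 4 — quadratic form (x̄ - mu_0)^T · S^{-1} · (x̄ - mu_0):
  S^{-1} · (x̄ - mu_0) = (1.2424, 0.4242),
  (x̄ - mu_0)^T · [...] = (4)·(1.2424) + (1)·(0.4242) = 5.3939.

Step 5 — scale by n: T² = 4 · 5.3939 = 21.5758.

T² ≈ 21.5758


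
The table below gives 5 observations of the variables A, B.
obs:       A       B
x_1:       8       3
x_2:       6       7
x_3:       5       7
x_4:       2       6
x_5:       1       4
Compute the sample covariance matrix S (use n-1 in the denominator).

Step 1 — column means:
  mean(A) = (8 + 6 + 5 + 2 + 1) / 5 = 22/5 = 4.4
  mean(B) = (3 + 7 + 7 + 6 + 4) / 5 = 27/5 = 5.4

Step 2 — sample covariance S[i,j] = (1/(n-1)) · Σ_k (x_{k,i} - mean_i) · (x_{k,j} - mean_j), with n-1 = 4.
  S[A,A] = ((3.6)·(3.6) + (1.6)·(1.6) + (0.6)·(0.6) + (-2.4)·(-2.4) + (-3.4)·(-3.4)) / 4 = 33.2/4 = 8.3
  S[A,B] = ((3.6)·(-2.4) + (1.6)·(1.6) + (0.6)·(1.6) + (-2.4)·(0.6) + (-3.4)·(-1.4)) / 4 = -1.8/4 = -0.45
  S[B,B] = ((-2.4)·(-2.4) + (1.6)·(1.6) + (1.6)·(1.6) + (0.6)·(0.6) + (-1.4)·(-1.4)) / 4 = 13.2/4 = 3.3

S is symmetric (S[j,i] = S[i,j]). Assembling:

S = [[8.3, -0.45],
 [-0.45, 3.3]]


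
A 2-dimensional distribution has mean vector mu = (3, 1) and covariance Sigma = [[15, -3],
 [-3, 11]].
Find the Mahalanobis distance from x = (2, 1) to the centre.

Step 1 — centre the observation: (x - mu) = (-1, 0).

Step 2 — invert Sigma. det(Sigma) = 15·11 - (-3)² = 156.
  Sigma^{-1} = (1/det) · [[d, -b], [-b, a]] = [[0.0705, 0.0192],
 [0.0192, 0.0962]].

Step 3 — form the quadratic (x - mu)^T · Sigma^{-1} · (x - mu):
  Sigma^{-1} · (x - mu) = (-0.0705, -0.0192).
  (x - mu)^T · [Sigma^{-1} · (x - mu)] = (-1)·(-0.0705) + (0)·(-0.0192) = 0.0705.

Step 4 — take square root: d = √(0.0705) ≈ 0.2655.

d(x, mu) = √(0.0705) ≈ 0.2655


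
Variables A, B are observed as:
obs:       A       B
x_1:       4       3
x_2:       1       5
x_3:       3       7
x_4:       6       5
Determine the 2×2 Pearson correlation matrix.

Step 1 — column means:
  mean(A) = (4 + 1 + 3 + 6) / 4 = 14/4 = 3.5
  mean(B) = (3 + 5 + 7 + 5) / 4 = 20/4 = 5

Step 2 — sample variances and covariances s[i,j] = (1/(n-1)) · Σ_k (x_{k,i} - mean_i) · (x_{k,j} - mean_j), with n-1 = 3:
  s[A,A] = ((0.5)·(0.5) + (-2.5)·(-2.5) + (-0.5)·(-0.5) + (2.5)·(2.5)) / 3 = 13/3 = 4.3333
  s[A,B] = ((0.5)·(-2) + (-2.5)·(0) + (-0.5)·(2) + (2.5)·(0)) / 3 = -2/3 = -0.6667
  s[B,B] = ((-2)·(-2) + (0)·(0) + (2)·(2) + (0)·(0)) / 3 = 8/3 = 2.6667
  Sample standard deviations s_i = √(s[i,i]):
  s(A) = √(4.3333) = 2.0817
  s(B) = √(2.6667) = 1.633

Step 3 — r_{ij} = s_{ij} / (s_i · s_j):
  r[A,A] = 1 (diagonal).
  r[A,B] = -0.6667 / (2.0817 · 1.633) = -0.6667 / 3.3993 = -0.1961
  r[B,B] = 1 (diagonal).

R is symmetric with unit diagonal. Assembling:

R = [[1, -0.1961],
 [-0.1961, 1]]


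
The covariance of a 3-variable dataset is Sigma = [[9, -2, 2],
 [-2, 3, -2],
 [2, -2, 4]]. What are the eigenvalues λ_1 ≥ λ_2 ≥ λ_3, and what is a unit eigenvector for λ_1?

Step 1 — characteristic polynomial p(λ) = det(λI - Sigma) = λ³ - tr·λ² + c_1·λ - det, where tr = trace, c_1 = sum of the principal 2×2 minors, det = det(Sigma):
  tr = 9 + 3 + 4 = 16,
  c_1 = (9·3 - (-2)²) + (9·4 - (2)²) + (3·4 - (-2)²) = 23 + 32 + 8 = 63,
  det = 9·(3·4 - (-2)²) - (-2)·((-2)·4 - (-2)·(2)) + (2)·((-2)·(-2) - 3·(2)) = 9·(8) - (-2)·(-4) + (2)·(-2) = 60.
  So p(λ) = λ³ - 16λ² + 63λ - 60.
Step 2 — look for an integer root (rational root theorem: any rational root is an integer divisor of 60). Testing λ = 4:
  p(4) = 64 - 256 + 252 - 60 = 0  ✓
  Dividing out (λ - 4): p(λ) = (λ - 4)(λ² - 12λ + 15).
Step 3 — remaining eigenvalues from the quadratic λ² - 12λ + 15 = 0:
  Δ = 12² - 4·15 = 144 - 60 = 84,  λ = (12 ± √84)/2 = (12 ± 9.1652)/2 ≈ 10.5826 or 1.4174.
  Sorted: λ_1 = 10.5826,  λ_2 = 4,  λ_3 = 1.4174  (check: sum = 16 = tr ✓).

Step 4 — unit eigenvector for λ_1 ≈ 10.5826: v spans the null space of (Sigma - λ_1 I), whose rows are
  r_1 = (-1.5826, -2, 2),  r_2 = (-2, -7.5826, -2),  r_3 = (2, -2, -6.5826).
  v is orthogonal to every row, so take v ∝ r_1 × r_2 = ((-2)·(-2) - (2)·(-7.5826), (2)·(-2) - (-1.5826)·(-2), (-1.5826)·(-7.5826) - (-2)·(-2)) ≈ (19.1652, -7.1652, 8).
  Let u = (19.1652, -7.1652, 8).
  ||u|| = √((19.1652)² + (-7.1652)² + (8)²) = √(482.6424) ≈ 21.9691,  v_1 = u/||u|| ≈ (0.8724, -0.3261, 0.3641) (||v_1|| = 1).

λ_1 = 10.5826,  λ_2 = 4,  λ_3 = 1.4174;  v_1 ≈ (0.8724, -0.3261, 0.3641)


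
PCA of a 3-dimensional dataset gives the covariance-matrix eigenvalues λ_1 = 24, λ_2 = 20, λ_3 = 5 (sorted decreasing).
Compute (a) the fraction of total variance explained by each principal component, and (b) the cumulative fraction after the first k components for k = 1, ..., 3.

Step 1 — total variance = trace(Sigma) = Σ λ_i = 24 + 20 + 5 = 49.

Step 2 — fraction explained by component i = λ_i / Σ λ:
  PC1: 24/49 = 0.4898
  PC2: 20/49 = 0.4082
  PC3: 5/49 = 0.102

Step 3 — cumulative fraction after k components = (λ_1 + ... + λ_k) / Σ λ:
  k = 1: 24/49 = 0.4898
  k = 2: (24 + 20)/49 = 44/49 = 0.898
  k = 3: (24 + 20 + 5)/49 = 49/49 = 1

Summary (fraction, with percent):

explained: PC1 0.4898 (48.98%), PC2 0.4082 (40.82%), PC3 0.102 (10.2%);  cumulative: 0.4898, 0.898, 1


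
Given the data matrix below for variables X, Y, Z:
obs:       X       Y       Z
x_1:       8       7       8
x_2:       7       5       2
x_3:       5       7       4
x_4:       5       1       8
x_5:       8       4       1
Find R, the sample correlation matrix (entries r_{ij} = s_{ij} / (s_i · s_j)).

Step 1 — column means:
  mean(X) = (8 + 7 + 5 + 5 + 8) / 5 = 33/5 = 6.6
  mean(Y) = (7 + 5 + 7 + 1 + 4) / 5 = 24/5 = 4.8
  mean(Z) = (8 + 2 + 4 + 8 + 1) / 5 = 23/5 = 4.6

Step 2 — sample variances and covariances s[i,j] = (1/(n-1)) · Σ_k (x_{k,i} - mean_i) · (x_{k,j} - mean_j), with n-1 = 4:
  s[X,X] = ((1.4)·(1.4) + (0.4)·(0.4) + (-1.6)·(-1.6) + (-1.6)·(-1.6) + (1.4)·(1.4)) / 4 = 9.2/4 = 2.3
  s[X,Y] = ((1.4)·(2.2) + (0.4)·(0.2) + (-1.6)·(2.2) + (-1.6)·(-3.8) + (1.4)·(-0.8)) / 4 = 4.6/4 = 1.15
  s[X,Z] = ((1.4)·(3.4) + (0.4)·(-2.6) + (-1.6)·(-0.6) + (-1.6)·(3.4) + (1.4)·(-3.6)) / 4 = -5.8/4 = -1.45
  s[Y,Y] = ((2.2)·(2.2) + (0.2)·(0.2) + (2.2)·(2.2) + (-3.8)·(-3.8) + (-0.8)·(-0.8)) / 4 = 24.8/4 = 6.2
  s[Y,Z] = ((2.2)·(3.4) + (0.2)·(-2.6) + (2.2)·(-0.6) + (-3.8)·(3.4) + (-0.8)·(-3.6)) / 4 = -4.4/4 = -1.1
  s[Z,Z] = ((3.4)·(3.4) + (-2.6)·(-2.6) + (-0.6)·(-0.6) + (3.4)·(3.4) + (-3.6)·(-3.6)) / 4 = 43.2/4 = 10.8
  Sample standard deviations s_i = √(s[i,i]):
  s(X) = √(2.3) = 1.5166
  s(Y) = √(6.2) = 2.49
  s(Z) = √(10.8) = 3.2863

Step 3 — r_{ij} = s_{ij} / (s_i · s_j):
  r[X,X] = 1 (diagonal).
  r[X,Y] = 1.15 / (1.5166 · 2.49) = 1.15 / 3.7762 = 0.3045
  r[X,Z] = -1.45 / (1.5166 · 3.2863) = -1.45 / 4.984 = -0.2909
  r[Y,Y] = 1 (diagonal).
  r[Y,Z] = -1.1 / (2.49 · 3.2863) = -1.1 / 8.1829 = -0.1344
  r[Z,Z] = 1 (diagonal).

R is symmetric with unit diagonal. Assembling:

R = [[1, 0.3045, -0.2909],
 [0.3045, 1, -0.1344],
 [-0.2909, -0.1344, 1]]


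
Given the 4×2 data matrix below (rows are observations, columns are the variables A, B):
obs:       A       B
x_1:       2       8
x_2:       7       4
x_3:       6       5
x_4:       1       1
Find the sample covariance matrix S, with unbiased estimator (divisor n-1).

Step 1 — column means:
  mean(A) = (2 + 7 + 6 + 1) / 4 = 16/4 = 4
  mean(B) = (8 + 4 + 5 + 1) / 4 = 18/4 = 4.5

Step 2 — sample covariance S[i,j] = (1/(n-1)) · Σ_k (x_{k,i} - mean_i) · (x_{k,j} - mean_j), with n-1 = 3.
  S[A,A] = ((-2)·(-2) + (3)·(3) + (2)·(2) + (-3)·(-3)) / 3 = 26/3 = 8.6667
  S[A,B] = ((-2)·(3.5) + (3)·(-0.5) + (2)·(0.5) + (-3)·(-3.5)) / 3 = 3/3 = 1
  S[B,B] = ((3.5)·(3.5) + (-0.5)·(-0.5) + (0.5)·(0.5) + (-3.5)·(-3.5)) / 3 = 25/3 = 8.3333

S is symmetric (S[j,i] = S[i,j]). Assembling:

S = [[8.6667, 1],
 [1, 8.3333]]


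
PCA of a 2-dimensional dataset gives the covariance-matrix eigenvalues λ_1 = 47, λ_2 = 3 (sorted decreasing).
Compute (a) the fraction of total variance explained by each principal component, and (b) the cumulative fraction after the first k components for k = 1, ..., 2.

Step 1 — total variance = trace(Sigma) = Σ λ_i = 47 + 3 = 50.

Step 2 — fraction explained by component i = λ_i / Σ λ:
  PC1: 47/50 = 0.94
  PC2: 3/50 = 0.06

Step 3 — cumulative fraction after k components = (λ_1 + ... + λ_k) / Σ λ:
  k = 1: 47/50 = 0.94
  k = 2: (47 + 3)/50 = 50/50 = 1

Summary (fraction, with percent):

explained: PC1 0.94 (94%), PC2 0.06 (6%);  cumulative: 0.94, 1


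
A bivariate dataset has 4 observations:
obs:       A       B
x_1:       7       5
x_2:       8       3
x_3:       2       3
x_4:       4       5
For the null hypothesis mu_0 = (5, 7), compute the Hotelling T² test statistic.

Step 1 — sample mean vector:
  mean(A) = (7 + 8 + 2 + 4) / 4 = 21/4 = 5.25
  mean(B) = (5 + 3 + 3 + 5) / 4 = 16/4 = 4
  x̄ = (5.25, 4),  deviation x̄ - mu_0 = (5.25, 4) - (5, 7) = (0.25, -3).

Step 2 — sample covariance matrix, S[i,j] = (1/(n-1)) · Σ_k (x_{k,i} - mean_i) · (x_{k,j} - mean_j), divisor n-1 = 3:
  S[A,A] = ((1.75)·(1.75) + (2.75)·(2.75) + (-3.25)·(-3.25) + (-1.25)·(-1.25)) / 3 = 22.75/3 = 7.5833
  S[A,B] = ((1.75)·(1) + (2.75)·(-1) + (-3.25)·(-1) + (-1.25)·(1)) / 3 = 1/3 = 0.3333
  S[B,B] = ((1)·(1) + (-1)·(-1) + (-1)·(-1) + (1)·(1)) / 3 = 4/3 = 1.3333
  S = [[7.5833, 0.3333],
 [0.3333, 1.3333]].

Step 3 — invert S. det(S) = 7.5833·1.3333 - (0.3333)² = 10.
  S^{-1} = (1/det) · [[d, -b], [-b, a]] = [[0.1333, -0.0333],
 [-0.0333, 0.7583]].

Step 4 — quadratic form (x̄ - mu_0)^T · S^{-1} · (x̄ - mu_0):
  S^{-1} · (x̄ - mu_0) = (0.1333, -2.2833),
  (x̄ - mu_0)^T · [...] = (0.25)·(0.1333) + (-3)·(-2.2833) = 6.8833.

Step 5 — scale by n: T² = 4 · 6.8833 = 27.5333.

T² ≈ 27.5333


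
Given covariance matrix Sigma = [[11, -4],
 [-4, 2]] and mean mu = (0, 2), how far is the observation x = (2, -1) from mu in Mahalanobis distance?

Step 1 — centre the observation: (x - mu) = (2, -3).

Step 2 — invert Sigma. det(Sigma) = 11·2 - (-4)² = 6.
  Sigma^{-1} = (1/det) · [[d, -b], [-b, a]] = [[0.3333, 0.6667],
 [0.6667, 1.8333]].

Step 3 — form the quadratic (x - mu)^T · Sigma^{-1} · (x - mu):
  Sigma^{-1} · (x - mu) = (-1.3333, -4.1667).
  (x - mu)^T · [Sigma^{-1} · (x - mu)] = (2)·(-1.3333) + (-3)·(-4.1667) = 9.8333.

Step 4 — take square root: d = √(9.8333) ≈ 3.1358.

d(x, mu) = √(9.8333) ≈ 3.1358


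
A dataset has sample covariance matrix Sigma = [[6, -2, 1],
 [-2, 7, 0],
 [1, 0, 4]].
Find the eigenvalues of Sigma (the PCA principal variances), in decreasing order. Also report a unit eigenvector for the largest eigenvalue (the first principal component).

Step 1 — characteristic polynomial p(λ) = det(λI - Sigma) = λ³ - tr·λ² + c_1·λ - det, where tr = trace, c_1 = sum of the principal 2×2 minors, det = det(Sigma):
  tr = 6 + 7 + 4 = 17,
  c_1 = (6·7 - (-2)²) + (6·4 - (1)²) + (7·4 - (0)²) = 38 + 23 + 28 = 89,
  det = 6·(7·4 - (0)²) - (-2)·((-2)·4 - (0)·(1)) + (1)·((-2)·(0) - 7·(1)) = 6·(28) - (-2)·(-8) + (1)·(-7) = 145.
  So p(λ) = λ³ - 17λ² + 89λ - 145.
Step 2 — look for an integer root (rational root theorem: any rational root is an integer divisor of 145). Testing λ = 5:
  p(5) = 125 - 425 + 445 - 145 = 0  ✓
  Dividing out (λ - 5): p(λ) = (λ - 5)(λ² - 12λ + 29).
Step 3 — remaining eigenvalues from the quadratic λ² - 12λ + 29 = 0:
  Δ = 12² - 4·29 = 144 - 116 = 28,  λ = (12 ± √28)/2 = (12 ± 5.2915)/2 ≈ 8.6458 or 3.3542.
  Sorted: λ_1 = 8.6458,  λ_2 = 5,  λ_3 = 3.3542  (check: sum = 17 = tr ✓).

Step 4 — unit eigenvector for λ_1 ≈ 8.6458: v spans the null space of (Sigma - λ_1 I), whose rows are
  r_1 = (-2.6458, -2, 1),  r_2 = (-2, -1.6458, 0),  r_3 = (1, 0, -4.6458).
  v is orthogonal to every row, so take v ∝ r_1 × r_2 = ((-2)·(0) - (1)·(-1.6458), (1)·(-2) - (-2.6458)·(0), (-2.6458)·(-1.6458) - (-2)·(-2)) ≈ (1.6458, -2, 0.3542).
  Let u = (1.6458, -2, 0.3542).
  ||u|| = √((1.6458)² + (-2)² + (0.3542)²) = √(6.834) ≈ 2.6142,  v_1 = u/||u|| ≈ (0.6295, -0.7651, 0.1355) (||v_1|| = 1).

λ_1 = 8.6458,  λ_2 = 5,  λ_3 = 3.3542;  v_1 ≈ (0.6295, -0.7651, 0.1355)


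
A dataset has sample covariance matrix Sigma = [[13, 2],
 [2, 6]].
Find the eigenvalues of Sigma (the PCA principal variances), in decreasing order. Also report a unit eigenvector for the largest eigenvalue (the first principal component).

Step 1 — characteristic polynomial of 2×2 Sigma:
  det(Sigma - λI) = λ² - trace · λ + det = 0.
  trace = 13 + 6 = 19, det = 13·6 - (2)² = 74.
Step 2 — discriminant:
  Δ = trace² - 4·det = 361 - 296 = 65.
Step 3 — eigenvalues:
  λ = (trace ± √Δ)/2 = (19 ± 8.0623)/2,
  λ_1 = 13.5311,  λ_2 = 5.4689.

Step 4 — unit eigenvector for λ_1: solve (Sigma - λ_1 I)v = 0. First row:
  (13 - 13.5311)·v_x + (2)·v_y = 0, i.e. (-0.5311)·v_x + (2)·v_y = 0,
  so v ∝ (b, λ_1 - a) = (2, 0.5311) = u.
  ||u|| = √((2)² + (0.5311)²) = √(4.2821) ≈ 2.0693,
  v_1 = u/||u|| ≈ (0.9665, 0.2567) (||v_1|| = 1).

λ_1 = 13.5311,  λ_2 = 5.4689;  v_1 ≈ (0.9665, 0.2567)


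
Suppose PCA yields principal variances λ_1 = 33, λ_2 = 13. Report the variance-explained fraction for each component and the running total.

Step 1 — total variance = trace(Sigma) = Σ λ_i = 33 + 13 = 46.

Step 2 — fraction explained by component i = λ_i / Σ λ:
  PC1: 33/46 = 0.7174
  PC2: 13/46 = 0.2826

Step 3 — cumulative fraction after k components = (λ_1 + ... + λ_k) / Σ λ:
  k = 1: 33/46 = 0.7174
  k = 2: (33 + 13)/46 = 46/46 = 1

Summary (fraction, with percent):

explained: PC1 0.7174 (71.74%), PC2 0.2826 (28.26%);  cumulative: 0.7174, 1


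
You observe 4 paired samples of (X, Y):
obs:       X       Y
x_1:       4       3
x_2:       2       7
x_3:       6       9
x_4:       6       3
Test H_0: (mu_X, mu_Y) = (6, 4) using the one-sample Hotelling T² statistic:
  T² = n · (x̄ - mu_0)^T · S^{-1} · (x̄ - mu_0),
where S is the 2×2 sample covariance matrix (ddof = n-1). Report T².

Step 1 — sample mean vector:
  mean(X) = (4 + 2 + 6 + 6) / 4 = 18/4 = 4.5
  mean(Y) = (3 + 7 + 9 + 3) / 4 = 22/4 = 5.5
  x̄ = (4.5, 5.5),  deviation x̄ - mu_0 = (4.5, 5.5) - (6, 4) = (-1.5, 1.5).

Step 2 — sample covariance matrix, S[i,j] = (1/(n-1)) · Σ_k (x_{k,i} - mean_i) · (x_{k,j} - mean_j), divisor n-1 = 3:
  S[X,X] = ((-0.5)·(-0.5) + (-2.5)·(-2.5) + (1.5)·(1.5) + (1.5)·(1.5)) / 3 = 11/3 = 3.6667
  S[X,Y] = ((-0.5)·(-2.5) + (-2.5)·(1.5) + (1.5)·(3.5) + (1.5)·(-2.5)) / 3 = -1/3 = -0.3333
  S[Y,Y] = ((-2.5)·(-2.5) + (1.5)·(1.5) + (3.5)·(3.5) + (-2.5)·(-2.5)) / 3 = 27/3 = 9
  S = [[3.6667, -0.3333],
 [-0.3333, 9]].

Step 3 — invert S. det(S) = 3.6667·9 - (-0.3333)² = 32.8889.
  S^{-1} = (1/det) · [[d, -b], [-b, a]] = [[0.2736, 0.0101],
 [0.0101, 0.1115]].

Step 4 — quadratic form (x̄ - mu_0)^T · S^{-1} · (x̄ - mu_0):
  S^{-1} · (x̄ - mu_0) = (-0.3953, 0.152),
  (x̄ - mu_0)^T · [...] = (-1.5)·(-0.3953) + (1.5)·(0.152) = 0.8209.

Step 5 — scale by n: T² = 4 · 0.8209 = 3.2838.

T² ≈ 3.2838


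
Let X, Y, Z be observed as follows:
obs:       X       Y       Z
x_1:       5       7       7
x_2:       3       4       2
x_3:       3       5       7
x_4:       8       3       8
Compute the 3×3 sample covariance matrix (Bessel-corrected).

Step 1 — column means:
  mean(X) = (5 + 3 + 3 + 8) / 4 = 19/4 = 4.75
  mean(Y) = (7 + 4 + 5 + 3) / 4 = 19/4 = 4.75
  mean(Z) = (7 + 2 + 7 + 8) / 4 = 24/4 = 6

Step 2 — sample covariance S[i,j] = (1/(n-1)) · Σ_k (x_{k,i} - mean_i) · (x_{k,j} - mean_j), with n-1 = 3.
  S[X,X] = ((0.25)·(0.25) + (-1.75)·(-1.75) + (-1.75)·(-1.75) + (3.25)·(3.25)) / 3 = 16.75/3 = 5.5833
  S[X,Y] = ((0.25)·(2.25) + (-1.75)·(-0.75) + (-1.75)·(0.25) + (3.25)·(-1.75)) / 3 = -4.25/3 = -1.4167
  S[X,Z] = ((0.25)·(1) + (-1.75)·(-4) + (-1.75)·(1) + (3.25)·(2)) / 3 = 12/3 = 4
  S[Y,Y] = ((2.25)·(2.25) + (-0.75)·(-0.75) + (0.25)·(0.25) + (-1.75)·(-1.75)) / 3 = 8.75/3 = 2.9167
  S[Y,Z] = ((2.25)·(1) + (-0.75)·(-4) + (0.25)·(1) + (-1.75)·(2)) / 3 = 2/3 = 0.6667
  S[Z,Z] = ((1)·(1) + (-4)·(-4) + (1)·(1) + (2)·(2)) / 3 = 22/3 = 7.3333

S is symmetric (S[j,i] = S[i,j]). Assembling:

S = [[5.5833, -1.4167, 4],
 [-1.4167, 2.9167, 0.6667],
 [4, 0.6667, 7.3333]]


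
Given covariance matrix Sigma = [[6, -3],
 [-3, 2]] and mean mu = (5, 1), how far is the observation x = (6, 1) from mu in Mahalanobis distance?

Step 1 — centre the observation: (x - mu) = (1, 0).

Step 2 — invert Sigma. det(Sigma) = 6·2 - (-3)² = 3.
  Sigma^{-1} = (1/det) · [[d, -b], [-b, a]] = [[0.6667, 1],
 [1, 2]].

Step 3 — form the quadratic (x - mu)^T · Sigma^{-1} · (x - mu):
  Sigma^{-1} · (x - mu) = (0.6667, 1).
  (x - mu)^T · [Sigma^{-1} · (x - mu)] = (1)·(0.6667) + (0)·(1) = 0.6667.

Step 4 — take square root: d = √(0.6667) ≈ 0.8165.

d(x, mu) = √(0.6667) ≈ 0.8165


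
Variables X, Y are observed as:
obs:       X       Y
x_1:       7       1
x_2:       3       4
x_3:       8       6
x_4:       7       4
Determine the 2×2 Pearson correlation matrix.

Step 1 — column means:
  mean(X) = (7 + 3 + 8 + 7) / 4 = 25/4 = 6.25
  mean(Y) = (1 + 4 + 6 + 4) / 4 = 15/4 = 3.75

Step 2 — sample variances and covariances s[i,j] = (1/(n-1)) · Σ_k (x_{k,i} - mean_i) · (x_{k,j} - mean_j), with n-1 = 3:
  s[X,X] = ((0.75)·(0.75) + (-3.25)·(-3.25) + (1.75)·(1.75) + (0.75)·(0.75)) / 3 = 14.75/3 = 4.9167
  s[X,Y] = ((0.75)·(-2.75) + (-3.25)·(0.25) + (1.75)·(2.25) + (0.75)·(0.25)) / 3 = 1.25/3 = 0.4167
  s[Y,Y] = ((-2.75)·(-2.75) + (0.25)·(0.25) + (2.25)·(2.25) + (0.25)·(0.25)) / 3 = 12.75/3 = 4.25
  Sample standard deviations s_i = √(s[i,i]):
  s(X) = √(4.9167) = 2.2174
  s(Y) = √(4.25) = 2.0616

Step 3 — r_{ij} = s_{ij} / (s_i · s_j):
  r[X,X] = 1 (diagonal).
  r[X,Y] = 0.4167 / (2.2174 · 2.0616) = 0.4167 / 4.5712 = 0.0912
  r[Y,Y] = 1 (diagonal).

R is symmetric with unit diagonal. Assembling:

R = [[1, 0.0912],
 [0.0912, 1]]


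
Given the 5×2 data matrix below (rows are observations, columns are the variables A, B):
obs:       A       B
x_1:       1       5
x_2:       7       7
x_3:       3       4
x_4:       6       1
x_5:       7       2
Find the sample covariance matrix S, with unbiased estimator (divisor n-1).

Step 1 — column means:
  mean(A) = (1 + 7 + 3 + 6 + 7) / 5 = 24/5 = 4.8
  mean(B) = (5 + 7 + 4 + 1 + 2) / 5 = 19/5 = 3.8

Step 2 — sample covariance S[i,j] = (1/(n-1)) · Σ_k (x_{k,i} - mean_i) · (x_{k,j} - mean_j), with n-1 = 4.
  S[A,A] = ((-3.8)·(-3.8) + (2.2)·(2.2) + (-1.8)·(-1.8) + (1.2)·(1.2) + (2.2)·(2.2)) / 4 = 28.8/4 = 7.2
  S[A,B] = ((-3.8)·(1.2) + (2.2)·(3.2) + (-1.8)·(0.2) + (1.2)·(-2.8) + (2.2)·(-1.8)) / 4 = -5.2/4 = -1.3
  S[B,B] = ((1.2)·(1.2) + (3.2)·(3.2) + (0.2)·(0.2) + (-2.8)·(-2.8) + (-1.8)·(-1.8)) / 4 = 22.8/4 = 5.7

S is symmetric (S[j,i] = S[i,j]). Assembling:

S = [[7.2, -1.3],
 [-1.3, 5.7]]


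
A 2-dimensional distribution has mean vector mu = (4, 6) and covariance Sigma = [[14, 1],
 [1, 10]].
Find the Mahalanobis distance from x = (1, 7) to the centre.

Step 1 — centre the observation: (x - mu) = (-3, 1).

Step 2 — invert Sigma. det(Sigma) = 14·10 - (1)² = 139.
  Sigma^{-1} = (1/det) · [[d, -b], [-b, a]] = [[0.0719, -0.0072],
 [-0.0072, 0.1007]].

Step 3 — form the quadratic (x - mu)^T · Sigma^{-1} · (x - mu):
  Sigma^{-1} · (x - mu) = (-0.223, 0.1223).
  (x - mu)^T · [Sigma^{-1} · (x - mu)] = (-3)·(-0.223) + (1)·(0.1223) = 0.7914.

Step 4 — take square root: d = √(0.7914) ≈ 0.8896.

d(x, mu) = √(0.7914) ≈ 0.8896


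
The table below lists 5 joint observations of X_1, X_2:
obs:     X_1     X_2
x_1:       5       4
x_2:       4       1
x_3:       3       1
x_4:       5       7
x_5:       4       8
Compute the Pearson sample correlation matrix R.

Step 1 — column means:
  mean(X_1) = (5 + 4 + 3 + 5 + 4) / 5 = 21/5 = 4.2
  mean(X_2) = (4 + 1 + 1 + 7 + 8) / 5 = 21/5 = 4.2

Step 2 — sample variances and covariances s[i,j] = (1/(n-1)) · Σ_k (x_{k,i} - mean_i) · (x_{k,j} - mean_j), with n-1 = 4:
  s[X_1,X_1] = ((0.8)·(0.8) + (-0.2)·(-0.2) + (-1.2)·(-1.2) + (0.8)·(0.8) + (-0.2)·(-0.2)) / 4 = 2.8/4 = 0.7
  s[X_1,X_2] = ((0.8)·(-0.2) + (-0.2)·(-3.2) + (-1.2)·(-3.2) + (0.8)·(2.8) + (-0.2)·(3.8)) / 4 = 5.8/4 = 1.45
  s[X_2,X_2] = ((-0.2)·(-0.2) + (-3.2)·(-3.2) + (-3.2)·(-3.2) + (2.8)·(2.8) + (3.8)·(3.8)) / 4 = 42.8/4 = 10.7
  Sample standard deviations s_i = √(s[i,i]):
  s(X_1) = √(0.7) = 0.8367
  s(X_2) = √(10.7) = 3.2711

Step 3 — r_{ij} = s_{ij} / (s_i · s_j):
  r[X_1,X_1] = 1 (diagonal).
  r[X_1,X_2] = 1.45 / (0.8367 · 3.2711) = 1.45 / 2.7368 = 0.5298
  r[X_2,X_2] = 1 (diagonal).

R is symmetric with unit diagonal. Assembling:

R = [[1, 0.5298],
 [0.5298, 1]]


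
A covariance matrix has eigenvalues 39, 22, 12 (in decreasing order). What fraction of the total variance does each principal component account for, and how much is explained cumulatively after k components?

Step 1 — total variance = trace(Sigma) = Σ λ_i = 39 + 22 + 12 = 73.

Step 2 — fraction explained by component i = λ_i / Σ λ:
  PC1: 39/73 = 0.5342
  PC2: 22/73 = 0.3014
  PC3: 12/73 = 0.1644

Step 3 — cumulative fraction after k components = (λ_1 + ... + λ_k) / Σ λ:
  k = 1: 39/73 = 0.5342
  k = 2: (39 + 22)/73 = 61/73 = 0.8356
  k = 3: (39 + 22 + 12)/73 = 73/73 = 1

Summary (fraction, with percent):

explained: PC1 0.5342 (53.42%), PC2 0.3014 (30.14%), PC3 0.1644 (16.44%);  cumulative: 0.5342, 0.8356, 1


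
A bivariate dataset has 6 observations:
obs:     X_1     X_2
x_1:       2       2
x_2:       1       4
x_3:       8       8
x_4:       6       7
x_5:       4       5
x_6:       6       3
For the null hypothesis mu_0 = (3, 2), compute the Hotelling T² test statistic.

Step 1 — sample mean vector:
  mean(X_1) = (2 + 1 + 8 + 6 + 4 + 6) / 6 = 27/6 = 4.5
  mean(X_2) = (2 + 4 + 8 + 7 + 5 + 3) / 6 = 29/6 = 4.8333
  x̄ = (4.5, 4.8333),  deviation x̄ - mu_0 = (4.5, 4.8333) - (3, 2) = (1.5, 2.8333).

Step 2 — sample covariance matrix, S[i,j] = (1/(n-1)) · Σ_k (x_{k,i} - mean_i) · (x_{k,j} - mean_j), divisor n-1 = 5:
  S[X_1,X_1] = ((-2.5)·(-2.5) + (-3.5)·(-3.5) + (3.5)·(3.5) + (1.5)·(1.5) + (-0.5)·(-0.5) + (1.5)·(1.5)) / 5 = 35.5/5 = 7.1
  S[X_1,X_2] = ((-2.5)·(-2.8333) + (-3.5)·(-0.8333) + (3.5)·(3.1667) + (1.5)·(2.1667) + (-0.5)·(0.1667) + (1.5)·(-1.8333)) / 5 = 21.5/5 = 4.3
  S[X_2,X_2] = ((-2.8333)·(-2.8333) + (-0.8333)·(-0.8333) + (3.1667)·(3.1667) + (2.1667)·(2.1667) + (0.1667)·(0.1667) + (-1.8333)·(-1.8333)) / 5 = 26.8333/5 = 5.3667
  S = [[7.1, 4.3],
 [4.3, 5.3667]].

Step 3 — invert S. det(S) = 7.1·5.3667 - (4.3)² = 19.6133.
  S^{-1} = (1/det) · [[d, -b], [-b, a]] = [[0.2736, -0.2192],
 [-0.2192, 0.362]].

Step 4 — quadratic form (x̄ - mu_0)^T · S^{-1} · (x̄ - mu_0):
  S^{-1} · (x̄ - mu_0) = (-0.2107, 0.6968),
  (x̄ - mu_0)^T · [...] = (1.5)·(-0.2107) + (2.8333)·(0.6968) = 1.6582.

Step 5 — scale by n: T² = 6 · 1.6582 = 9.949.

T² ≈ 9.949


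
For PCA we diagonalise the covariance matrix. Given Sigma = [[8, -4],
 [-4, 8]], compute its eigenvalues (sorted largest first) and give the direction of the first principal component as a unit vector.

Step 1 — characteristic polynomial of 2×2 Sigma:
  det(Sigma - λI) = λ² - trace · λ + det = 0.
  trace = 8 + 8 = 16, det = 8·8 - (-4)² = 48.
Step 2 — discriminant:
  Δ = trace² - 4·det = 256 - 192 = 64.
Step 3 — eigenvalues:
  λ = (trace ± √Δ)/2 = (16 ± 8)/2,
  λ_1 = 12,  λ_2 = 4.

Step 4 — unit eigenvector for λ_1: solve (Sigma - λ_1 I)v = 0. First row:
  (8 - 12)·v_x + (-4)·v_y = 0, i.e. (-4)·v_x + (-4)·v_y = 0,
  so v ∝ (b, λ_1 - a) = (-4, 4); multiply by -1 so the first entry is positive: u = (4, -4).
  ||u|| = √((4)² + (-4)²) = √(32) ≈ 5.6569,
  v_1 = u/||u|| ≈ (0.7071, -0.7071) (||v_1|| = 1).

λ_1 = 12,  λ_2 = 4;  v_1 ≈ (0.7071, -0.7071)


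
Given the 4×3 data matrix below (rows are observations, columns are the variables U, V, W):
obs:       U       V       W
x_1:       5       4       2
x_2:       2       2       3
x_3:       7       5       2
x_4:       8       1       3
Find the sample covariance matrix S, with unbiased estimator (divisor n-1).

Step 1 — column means:
  mean(U) = (5 + 2 + 7 + 8) / 4 = 22/4 = 5.5
  mean(V) = (4 + 2 + 5 + 1) / 4 = 12/4 = 3
  mean(W) = (2 + 3 + 2 + 3) / 4 = 10/4 = 2.5

Step 2 — sample covariance S[i,j] = (1/(n-1)) · Σ_k (x_{k,i} - mean_i) · (x_{k,j} - mean_j), with n-1 = 3.
  S[U,U] = ((-0.5)·(-0.5) + (-3.5)·(-3.5) + (1.5)·(1.5) + (2.5)·(2.5)) / 3 = 21/3 = 7
  S[U,V] = ((-0.5)·(1) + (-3.5)·(-1) + (1.5)·(2) + (2.5)·(-2)) / 3 = 1/3 = 0.3333
  S[U,W] = ((-0.5)·(-0.5) + (-3.5)·(0.5) + (1.5)·(-0.5) + (2.5)·(0.5)) / 3 = -1/3 = -0.3333
  S[V,V] = ((1)·(1) + (-1)·(-1) + (2)·(2) + (-2)·(-2)) / 3 = 10/3 = 3.3333
  S[V,W] = ((1)·(-0.5) + (-1)·(0.5) + (2)·(-0.5) + (-2)·(0.5)) / 3 = -3/3 = -1
  S[W,W] = ((-0.5)·(-0.5) + (0.5)·(0.5) + (-0.5)·(-0.5) + (0.5)·(0.5)) / 3 = 1/3 = 0.3333

S is symmetric (S[j,i] = S[i,j]). Assembling:

S = [[7, 0.3333, -0.3333],
 [0.3333, 3.3333, -1],
 [-0.3333, -1, 0.3333]]


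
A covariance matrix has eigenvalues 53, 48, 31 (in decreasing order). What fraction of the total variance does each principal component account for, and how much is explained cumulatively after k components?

Step 1 — total variance = trace(Sigma) = Σ λ_i = 53 + 48 + 31 = 132.

Step 2 — fraction explained by component i = λ_i / Σ λ:
  PC1: 53/132 = 0.4015
  PC2: 48/132 = 0.3636
  PC3: 31/132 = 0.2348

Step 3 — cumulative fraction after k components = (λ_1 + ... + λ_k) / Σ λ:
  k = 1: 53/132 = 0.4015
  k = 2: (53 + 48)/132 = 101/132 = 0.7652
  k = 3: (53 + 48 + 31)/132 = 132/132 = 1

Summary (fraction, with percent):

explained: PC1 0.4015 (40.15%), PC2 0.3636 (36.36%), PC3 0.2348 (23.48%);  cumulative: 0.4015, 0.7652, 1
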